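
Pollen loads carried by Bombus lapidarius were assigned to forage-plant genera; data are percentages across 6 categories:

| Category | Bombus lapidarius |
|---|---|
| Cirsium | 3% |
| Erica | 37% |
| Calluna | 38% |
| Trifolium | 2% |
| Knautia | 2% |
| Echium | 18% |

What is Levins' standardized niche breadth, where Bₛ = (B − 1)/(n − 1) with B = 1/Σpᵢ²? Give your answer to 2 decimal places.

Convert percentages to proportions (divide by 100).
Σpᵢ² = 0.03² + 0.37² + 0.38² + 0.02² + 0.02² + 0.18² = 0.0009 + 0.1369 + 0.1444 + 0.0004 + 0.0004 + 0.0324 = 0.3154
B = 1 / 0.3154 = 3.1706
Bₛ = (B − 1)/(n − 1) = (3.1706 − 1)/(6 − 1) = 2.1706/5 = 0.4341

0.43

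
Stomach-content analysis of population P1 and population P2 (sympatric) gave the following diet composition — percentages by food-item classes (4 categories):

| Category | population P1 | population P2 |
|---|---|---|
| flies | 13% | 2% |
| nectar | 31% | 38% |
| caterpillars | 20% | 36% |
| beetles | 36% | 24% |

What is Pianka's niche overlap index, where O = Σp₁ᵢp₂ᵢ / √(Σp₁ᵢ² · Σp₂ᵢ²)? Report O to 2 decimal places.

Convert percentages to proportions (divide by 100).
Σ p₁ᵢp₂ᵢ = 0.0026 + 0.1178 + 0.0720 + 0.0864 = 0.2788
Σp_1ᵢ² = 0.13² + 0.31² + 0.20² + 0.36² = 0.0169 + 0.0961 + 0.0400 + 0.1296 = 0.2826
Σp_2ᵢ² = 0.02² + 0.38² + 0.36² + 0.24² = 0.0004 + 0.1444 + 0.1296 + 0.0576 = 0.3320
O = 0.2788 / √(0.2826 × 0.3320) = 0.2788 / 0.30631 = 0.9102

0.91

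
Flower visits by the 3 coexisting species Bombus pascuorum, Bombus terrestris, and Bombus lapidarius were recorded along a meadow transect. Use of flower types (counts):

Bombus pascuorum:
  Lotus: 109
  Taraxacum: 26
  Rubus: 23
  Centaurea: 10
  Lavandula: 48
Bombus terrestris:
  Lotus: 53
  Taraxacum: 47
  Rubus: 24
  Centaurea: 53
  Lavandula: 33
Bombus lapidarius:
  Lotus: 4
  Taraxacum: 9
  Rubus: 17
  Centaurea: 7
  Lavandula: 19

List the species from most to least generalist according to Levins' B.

Proportions for Bombus pascuorum (n=216): 109/216=0.5046, 26/216=0.1204, 23/216=0.1065, 10/216=0.0463, 48/216=0.2222
Proportions for Bombus terrestris (n=210): 53/210=0.2524, 47/210=0.2238, 24/210=0.1143, 53/210=0.2524, 33/210=0.1571
Proportions for Bombus lapidarius (n=56): 4/56=0.0714, 9/56=0.1607, 17/56=0.3036, 7/56=0.1250, 19/56=0.3393
Σp_pascᵢ² = 0.5046² + 0.1204² + 0.1065² + 0.0463² + 0.2222² = 0.254621 + 0.014496 + 0.011342 + 0.002144 + 0.049373 = 0.331976
B_pasc = 1 / 0.331976 = 3.0123
Σp_terrᵢ² = 0.2524² + 0.2238² + 0.1143² + 0.2524² + 0.1571² = 0.063706 + 0.050086 + 0.013064 + 0.063706 + 0.024680 = 0.215242
B_terr = 1 / 0.215242 = 4.6459
Σp_lapiᵢ² = 0.0714² + 0.1607² + 0.3036² + 0.1250² + 0.3393² = 0.005098 + 0.025824 + 0.092173 + 0.015625 + 0.115124 = 0.253844
B_lapi = 1 / 0.253844 = 3.9394
Ranking by B (broadest → narrowest): Bombus terrestris (4.65) > Bombus lapidarius (3.94) > Bombus pascuorum (3.01)

Bombus terrestris > Bombus lapidarius > Bombus pascuorum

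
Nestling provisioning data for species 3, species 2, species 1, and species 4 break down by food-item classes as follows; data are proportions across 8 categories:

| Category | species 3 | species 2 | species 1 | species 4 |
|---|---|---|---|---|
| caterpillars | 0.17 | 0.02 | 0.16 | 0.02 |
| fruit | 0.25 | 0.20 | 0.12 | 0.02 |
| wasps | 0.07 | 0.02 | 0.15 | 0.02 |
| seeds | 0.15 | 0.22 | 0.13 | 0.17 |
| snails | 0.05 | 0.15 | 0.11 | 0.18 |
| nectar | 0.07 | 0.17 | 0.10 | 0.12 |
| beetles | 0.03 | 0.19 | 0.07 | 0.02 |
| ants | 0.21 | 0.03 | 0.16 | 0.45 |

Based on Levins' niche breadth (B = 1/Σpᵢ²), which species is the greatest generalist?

Σp_3ᵢ² = 0.17² + 0.25² + 0.07² + 0.15² + 0.05² + 0.07² + 0.03² + 0.21² = 0.0289 + 0.0625 + 0.0049 + 0.0225 + 0.0025 + 0.0049 + 0.0009 + 0.0441 = 0.1712
B_3 = 1 / 0.1712 = 5.8411
Σp_2ᵢ² = 0.02² + 0.20² + 0.02² + 0.22² + 0.15² + 0.17² + 0.19² + 0.03² = 0.0004 + 0.0400 + 0.0004 + 0.0484 + 0.0225 + 0.0289 + 0.0361 + 0.0009 = 0.1776
B_2 = 1 / 0.1776 = 5.6306
Σp_1ᵢ² = 0.16² + 0.12² + 0.15² + 0.13² + 0.11² + 0.10² + 0.07² + 0.16² = 0.0256 + 0.0144 + 0.0225 + 0.0169 + 0.0121 + 0.0100 + 0.0049 + 0.0256 = 0.1320
B_1 = 1 / 0.1320 = 7.5758
Σp_4ᵢ² = 0.02² + 0.02² + 0.02² + 0.17² + 0.18² + 0.12² + 0.02² + 0.45² = 0.0004 + 0.0004 + 0.0004 + 0.0289 + 0.0324 + 0.0144 + 0.0004 + 0.2025 = 0.2798
B_4 = 1 / 0.2798 = 3.5740
Highest B → broadest niche (most generalist): species 1 (B = 7.58).

species 1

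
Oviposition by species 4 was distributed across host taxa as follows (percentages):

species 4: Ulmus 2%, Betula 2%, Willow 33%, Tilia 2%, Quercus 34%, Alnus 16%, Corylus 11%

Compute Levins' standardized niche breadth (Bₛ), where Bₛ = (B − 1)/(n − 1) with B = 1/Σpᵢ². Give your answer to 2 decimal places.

0.47

Convert percentages to proportions (divide by 100).
Σpᵢ² = 0.02² + 0.02² + 0.33² + 0.02² + 0.34² + 0.16² + 0.11² = 0.0004 + 0.0004 + 0.1089 + 0.0004 + 0.1156 + 0.0256 + 0.0121 = 0.2634
B = 1 / 0.2634 = 3.7965
Bₛ = (B − 1)/(n − 1) = (3.7965 − 1)/(7 − 1) = 2.7965/6 = 0.4661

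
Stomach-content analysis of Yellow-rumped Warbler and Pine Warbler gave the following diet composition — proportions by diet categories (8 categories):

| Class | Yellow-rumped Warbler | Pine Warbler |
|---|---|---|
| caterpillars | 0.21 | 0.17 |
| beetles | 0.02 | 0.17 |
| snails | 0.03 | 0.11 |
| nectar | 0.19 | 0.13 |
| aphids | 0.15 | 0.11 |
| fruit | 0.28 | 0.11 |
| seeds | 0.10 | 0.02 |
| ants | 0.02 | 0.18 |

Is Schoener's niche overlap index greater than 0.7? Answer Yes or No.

Σ|p₁ᵢ − p₂ᵢ| = 0.04 + 0.15 + 0.08 + 0.06 + 0.04 + 0.17 + 0.08 + 0.16 = 0.78
D = 1 − ½ × 0.78 = 1 − 0.390 = 0.6100
D = 0.6100 < 0.7 → No.

No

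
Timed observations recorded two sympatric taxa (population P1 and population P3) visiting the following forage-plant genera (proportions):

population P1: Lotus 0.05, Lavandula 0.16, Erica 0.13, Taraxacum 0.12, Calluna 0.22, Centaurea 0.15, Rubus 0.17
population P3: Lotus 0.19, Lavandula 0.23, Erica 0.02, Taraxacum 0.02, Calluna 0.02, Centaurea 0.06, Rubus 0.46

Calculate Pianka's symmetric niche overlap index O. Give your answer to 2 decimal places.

Σ p₁ᵢp₂ᵢ = 0.0095 + 0.0368 + 0.0026 + 0.0024 + 0.0044 + 0.0090 + 0.0782 = 0.1429
Σp_1ᵢ² = 0.05² + 0.16² + 0.13² + 0.12² + 0.22² + 0.15² + 0.17² = 0.0025 + 0.0256 + 0.0169 + 0.0144 + 0.0484 + 0.0225 + 0.0289 = 0.1592
Σp_2ᵢ² = 0.19² + 0.23² + 0.02² + 0.02² + 0.02² + 0.06² + 0.46² = 0.0361 + 0.0529 + 0.0004 + 0.0004 + 0.0004 + 0.0036 + 0.2116 = 0.3054
O = 0.1429 / √(0.1592 × 0.3054) = 0.1429 / 0.22050 = 0.6481

0.65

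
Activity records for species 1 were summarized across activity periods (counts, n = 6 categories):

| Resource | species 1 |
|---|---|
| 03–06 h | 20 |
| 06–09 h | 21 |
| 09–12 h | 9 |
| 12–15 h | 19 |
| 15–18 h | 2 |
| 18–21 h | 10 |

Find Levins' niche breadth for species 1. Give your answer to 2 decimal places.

4.73

Proportions for species 1 (n=81): 20/81=0.2469, 21/81=0.2593, 9/81=0.1111, 19/81=0.2346, 2/81=0.0247, 10/81=0.1235
Σpᵢ² = 0.2469² + 0.2593² + 0.1111² + 0.2346² + 0.0247² + 0.1235² = 0.060960 + 0.067236 + 0.012343 + 0.055037 + 0.000610 + 0.015252 = 0.211438
B = 1 / 0.211438 = 4.7295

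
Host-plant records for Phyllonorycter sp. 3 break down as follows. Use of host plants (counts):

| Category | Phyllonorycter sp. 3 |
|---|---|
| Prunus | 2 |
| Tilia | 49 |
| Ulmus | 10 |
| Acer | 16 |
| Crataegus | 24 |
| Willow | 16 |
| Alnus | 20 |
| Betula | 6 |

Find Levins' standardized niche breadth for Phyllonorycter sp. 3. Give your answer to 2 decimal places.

Proportions for Phyllonorycter sp. 3 (n=143): 2/143=0.0140, 49/143=0.3427, 10/143=0.0699, 16/143=0.1119, 24/143=0.1678, 16/143=0.1119, 20/143=0.1399, 6/143=0.0420
Σpᵢ² = 0.0140² + 0.3427² + 0.0699² + 0.1119² + 0.1678² + 0.1119² + 0.1399² + 0.0420² = 0.000196 + 0.117443 + 0.004886 + 0.012522 + 0.028157 + 0.012522 + 0.019572 + 0.001764 = 0.197062
B = 1 / 0.197062 = 5.0745
Bₛ = (B − 1)/(n − 1) = (5.0745 − 1)/(8 − 1) = 4.0745/7 = 0.5821

0.58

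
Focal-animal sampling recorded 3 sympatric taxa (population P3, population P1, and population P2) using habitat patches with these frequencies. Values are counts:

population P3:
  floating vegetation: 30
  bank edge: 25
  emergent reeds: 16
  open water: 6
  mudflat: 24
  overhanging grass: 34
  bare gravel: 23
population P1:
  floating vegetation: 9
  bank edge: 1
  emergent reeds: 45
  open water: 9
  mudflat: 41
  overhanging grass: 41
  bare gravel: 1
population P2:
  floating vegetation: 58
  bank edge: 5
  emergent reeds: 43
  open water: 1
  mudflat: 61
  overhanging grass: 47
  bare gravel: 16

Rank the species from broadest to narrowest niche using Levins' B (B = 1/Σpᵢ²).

Proportions for population P3 (n=158): 30/158=0.1899, 25/158=0.1582, 16/158=0.1013, 6/158=0.0380, 24/158=0.1519, 34/158=0.2152, 23/158=0.1456
Proportions for population P1 (n=147): 9/147=0.0612, 1/147=0.0068, 45/147=0.3061, 9/147=0.0612, 41/147=0.2789, 41/147=0.2789, 1/147=0.0068
Proportions for population P2 (n=231): 58/231=0.2511, 5/231=0.0216, 43/231=0.1861, 1/231=0.0043, 61/231=0.2641, 47/231=0.2035, 16/231=0.0693
Σp_P3ᵢ² = 0.1899² + 0.1582² + 0.1013² + 0.0380² + 0.1519² + 0.2152² + 0.1456² = 0.036062 + 0.025027 + 0.010262 + 0.001444 + 0.023074 + 0.046311 + 0.021199 = 0.163379
B_P3 = 1 / 0.163379 = 6.1207
Σp_P1ᵢ² = 0.0612² + 0.0068² + 0.3061² + 0.0612² + 0.2789² + 0.2789² + 0.0068² = 0.003745 + 0.000046 + 0.093697 + 0.003745 + 0.077785 + 0.077785 + 0.000046 = 0.256849
B_P1 = 1 / 0.256849 = 3.8933
Σp_P2ᵢ² = 0.2511² + 0.0216² + 0.1861² + 0.0043² + 0.2641² + 0.2035² + 0.0693² = 0.063051 + 0.000467 + 0.034633 + 0.000018 + 0.069749 + 0.041412 + 0.004802 = 0.214132
B_P2 = 1 / 0.214132 = 4.6700
Ranking by B (broadest → narrowest): population P3 (6.12) > population P2 (4.67) > population P1 (3.89)

population P3 > population P2 > population P1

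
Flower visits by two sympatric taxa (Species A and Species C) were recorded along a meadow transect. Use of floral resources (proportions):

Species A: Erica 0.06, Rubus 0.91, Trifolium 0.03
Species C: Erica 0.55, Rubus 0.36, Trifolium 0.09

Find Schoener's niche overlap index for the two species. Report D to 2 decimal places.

0.45

Σ|p₁ᵢ − p₂ᵢ| = 0.49 + 0.55 + 0.06 = 1.10
D = 1 − ½ × 1.10 = 1 − 0.550 = 0.4500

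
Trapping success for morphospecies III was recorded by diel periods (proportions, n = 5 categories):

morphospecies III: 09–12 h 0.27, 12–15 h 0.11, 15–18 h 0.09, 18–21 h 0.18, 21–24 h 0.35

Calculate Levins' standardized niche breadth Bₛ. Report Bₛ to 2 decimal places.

0.76

Σpᵢ² = 0.27² + 0.11² + 0.09² + 0.18² + 0.35² = 0.0729 + 0.0121 + 0.0081 + 0.0324 + 0.1225 = 0.2480
B = 1 / 0.2480 = 4.0323
Bₛ = (B − 1)/(n − 1) = (4.0323 − 1)/(5 − 1) = 3.0323/4 = 0.7581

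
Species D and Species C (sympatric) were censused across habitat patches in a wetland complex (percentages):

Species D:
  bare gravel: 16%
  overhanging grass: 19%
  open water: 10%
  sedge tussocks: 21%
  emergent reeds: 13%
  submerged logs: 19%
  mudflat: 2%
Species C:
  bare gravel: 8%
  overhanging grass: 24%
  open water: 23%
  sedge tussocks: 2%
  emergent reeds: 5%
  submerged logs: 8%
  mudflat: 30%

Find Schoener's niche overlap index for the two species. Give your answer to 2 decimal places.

0.54

Convert percentages to proportions (divide by 100).
Σ|p₁ᵢ − p₂ᵢ| = 0.08 + 0.05 + 0.13 + 0.19 + 0.08 + 0.11 + 0.28 = 0.92
D = 1 − ½ × 0.92 = 1 − 0.460 = 0.5400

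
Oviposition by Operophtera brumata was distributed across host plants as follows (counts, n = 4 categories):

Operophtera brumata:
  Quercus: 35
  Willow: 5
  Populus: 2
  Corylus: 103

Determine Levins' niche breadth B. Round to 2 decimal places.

1.77

Proportions for Operophtera brumata (n=145): 35/145=0.2414, 5/145=0.0345, 2/145=0.0138, 103/145=0.7103
Σpᵢ² = 0.2414² + 0.0345² + 0.0138² + 0.7103² = 0.058274 + 0.001190 + 0.000190 + 0.504526 = 0.564180
B = 1 / 0.564180 = 1.7725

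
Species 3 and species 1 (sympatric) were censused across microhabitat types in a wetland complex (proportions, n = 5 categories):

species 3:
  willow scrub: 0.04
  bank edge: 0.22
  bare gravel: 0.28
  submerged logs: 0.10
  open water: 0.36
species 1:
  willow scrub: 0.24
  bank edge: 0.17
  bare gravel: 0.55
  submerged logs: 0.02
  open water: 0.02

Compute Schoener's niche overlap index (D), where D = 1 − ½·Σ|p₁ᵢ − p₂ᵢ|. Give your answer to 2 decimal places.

Σ|p₁ᵢ − p₂ᵢ| = 0.20 + 0.05 + 0.27 + 0.08 + 0.34 = 0.94
D = 1 − ½ × 0.94 = 1 − 0.470 = 0.5300

0.53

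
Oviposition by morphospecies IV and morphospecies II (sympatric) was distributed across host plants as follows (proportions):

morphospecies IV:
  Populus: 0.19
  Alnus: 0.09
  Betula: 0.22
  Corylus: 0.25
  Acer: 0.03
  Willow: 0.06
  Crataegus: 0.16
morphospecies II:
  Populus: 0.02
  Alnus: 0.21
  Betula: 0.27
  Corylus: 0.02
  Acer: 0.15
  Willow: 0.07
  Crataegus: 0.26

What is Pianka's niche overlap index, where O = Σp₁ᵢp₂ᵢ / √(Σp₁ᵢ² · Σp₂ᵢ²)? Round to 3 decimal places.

Σ p₁ᵢp₂ᵢ = 0.0038 + 0.0189 + 0.0594 + 0.0050 + 0.0045 + 0.0042 + 0.0416 = 0.1374
Σp_1ᵢ² = 0.19² + 0.09² + 0.22² + 0.25² + 0.03² + 0.06² + 0.16² = 0.0361 + 0.0081 + 0.0484 + 0.0625 + 0.0009 + 0.0036 + 0.0256 = 0.1852
Σp_2ᵢ² = 0.02² + 0.21² + 0.27² + 0.02² + 0.15² + 0.07² + 0.26² = 0.0004 + 0.0441 + 0.0729 + 0.0004 + 0.0225 + 0.0049 + 0.0676 = 0.2128
O = 0.1374 / √(0.1852 × 0.2128) = 0.1374 / 0.198521 = 0.69212

0.692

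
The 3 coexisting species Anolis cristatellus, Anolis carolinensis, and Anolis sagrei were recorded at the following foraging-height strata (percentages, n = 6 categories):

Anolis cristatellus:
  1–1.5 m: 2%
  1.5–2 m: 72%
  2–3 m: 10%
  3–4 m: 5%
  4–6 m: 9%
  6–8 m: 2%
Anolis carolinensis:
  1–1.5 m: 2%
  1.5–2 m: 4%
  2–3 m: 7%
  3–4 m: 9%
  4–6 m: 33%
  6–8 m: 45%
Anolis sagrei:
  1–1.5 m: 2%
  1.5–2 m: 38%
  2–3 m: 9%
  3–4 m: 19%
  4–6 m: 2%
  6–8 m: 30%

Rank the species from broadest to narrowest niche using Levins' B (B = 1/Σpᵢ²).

Anolis sagrei > Anolis carolinensis > Anolis cristatellus

Convert percentages to proportions (divide by 100).
Σp_crisᵢ² = 0.02² + 0.72² + 0.10² + 0.05² + 0.09² + 0.02² = 0.0004 + 0.5184 + 0.0100 + 0.0025 + 0.0081 + 0.0004 = 0.5398
B_cris = 1 / 0.5398 = 1.8525
Σp_caroᵢ² = 0.02² + 0.04² + 0.07² + 0.09² + 0.33² + 0.45² = 0.0004 + 0.0016 + 0.0049 + 0.0081 + 0.1089 + 0.2025 = 0.3264
B_caro = 1 / 0.3264 = 3.0637
Σp_sagrᵢ² = 0.02² + 0.38² + 0.09² + 0.19² + 0.02² + 0.30² = 0.0004 + 0.1444 + 0.0081 + 0.0361 + 0.0004 + 0.0900 = 0.2794
B_sagr = 1 / 0.2794 = 3.5791
Ranking by B (broadest → narrowest): Anolis sagrei (3.58) > Anolis carolinensis (3.06) > Anolis cristatellus (1.85)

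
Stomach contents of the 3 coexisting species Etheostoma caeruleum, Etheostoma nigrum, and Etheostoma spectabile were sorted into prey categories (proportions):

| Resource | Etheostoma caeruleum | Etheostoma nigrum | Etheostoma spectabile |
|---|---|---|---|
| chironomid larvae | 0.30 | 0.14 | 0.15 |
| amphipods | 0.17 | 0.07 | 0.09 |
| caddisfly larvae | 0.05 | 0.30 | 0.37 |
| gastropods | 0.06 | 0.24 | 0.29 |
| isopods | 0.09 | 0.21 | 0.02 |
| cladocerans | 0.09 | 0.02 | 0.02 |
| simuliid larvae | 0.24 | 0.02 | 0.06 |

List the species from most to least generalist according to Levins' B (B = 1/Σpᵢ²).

Etheostoma caeruleum > Etheostoma nigrum > Etheostoma spectabile

Σp_caerᵢ² = 0.30² + 0.17² + 0.05² + 0.06² + 0.09² + 0.09² + 0.24² = 0.0900 + 0.0289 + 0.0025 + 0.0036 + 0.0081 + 0.0081 + 0.0576 = 0.1988
B_caer = 1 / 0.1988 = 5.0302
Σp_nigrᵢ² = 0.14² + 0.07² + 0.30² + 0.24² + 0.21² + 0.02² + 0.02² = 0.0196 + 0.0049 + 0.0900 + 0.0576 + 0.0441 + 0.0004 + 0.0004 = 0.2170
B_nigr = 1 / 0.2170 = 4.6083
Σp_specᵢ² = 0.15² + 0.09² + 0.37² + 0.29² + 0.02² + 0.02² + 0.06² = 0.0225 + 0.0081 + 0.1369 + 0.0841 + 0.0004 + 0.0004 + 0.0036 = 0.2560
B_spec = 1 / 0.2560 = 3.9063
Ranking by B (broadest → narrowest): Etheostoma caeruleum (5.03) > Etheostoma nigrum (4.61) > Etheostoma spectabile (3.91)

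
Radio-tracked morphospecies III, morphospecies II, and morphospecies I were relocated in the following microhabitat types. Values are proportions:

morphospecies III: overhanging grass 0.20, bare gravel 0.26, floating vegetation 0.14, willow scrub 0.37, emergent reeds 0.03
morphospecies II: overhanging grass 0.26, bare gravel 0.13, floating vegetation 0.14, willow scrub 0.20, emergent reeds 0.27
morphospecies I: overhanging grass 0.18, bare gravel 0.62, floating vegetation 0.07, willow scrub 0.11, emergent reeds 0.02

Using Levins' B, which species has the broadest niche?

morphospecies II

Σp_IIIᵢ² = 0.20² + 0.26² + 0.14² + 0.37² + 0.03² = 0.0400 + 0.0676 + 0.0196 + 0.1369 + 0.0009 = 0.2650
B_III = 1 / 0.2650 = 3.7736
Σp_IIᵢ² = 0.26² + 0.13² + 0.14² + 0.20² + 0.27² = 0.0676 + 0.0169 + 0.0196 + 0.0400 + 0.0729 = 0.2170
B_II = 1 / 0.2170 = 4.6083
Σp_Iᵢ² = 0.18² + 0.62² + 0.07² + 0.11² + 0.02² = 0.0324 + 0.3844 + 0.0049 + 0.0121 + 0.0004 = 0.4342
B_I = 1 / 0.4342 = 2.3031
Highest B → broadest niche (most generalist): morphospecies II (B = 4.61).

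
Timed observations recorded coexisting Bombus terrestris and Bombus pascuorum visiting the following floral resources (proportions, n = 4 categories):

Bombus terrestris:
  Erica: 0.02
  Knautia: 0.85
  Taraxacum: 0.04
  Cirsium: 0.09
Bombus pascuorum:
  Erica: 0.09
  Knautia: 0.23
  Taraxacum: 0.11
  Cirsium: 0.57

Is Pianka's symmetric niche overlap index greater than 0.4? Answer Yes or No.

Σ p₁ᵢp₂ᵢ = 0.0018 + 0.1955 + 0.0044 + 0.0513 = 0.2530
Σp_1ᵢ² = 0.02² + 0.85² + 0.04² + 0.09² = 0.0004 + 0.7225 + 0.0016 + 0.0081 = 0.7326
Σp_2ᵢ² = 0.09² + 0.23² + 0.11² + 0.57² = 0.0081 + 0.0529 + 0.0121 + 0.3249 = 0.3980
O = 0.2530 / √(0.7326 × 0.3980) = 0.2530 / 0.53998 = 0.4685
O = 0.4685 > 0.4 → Yes.

Yes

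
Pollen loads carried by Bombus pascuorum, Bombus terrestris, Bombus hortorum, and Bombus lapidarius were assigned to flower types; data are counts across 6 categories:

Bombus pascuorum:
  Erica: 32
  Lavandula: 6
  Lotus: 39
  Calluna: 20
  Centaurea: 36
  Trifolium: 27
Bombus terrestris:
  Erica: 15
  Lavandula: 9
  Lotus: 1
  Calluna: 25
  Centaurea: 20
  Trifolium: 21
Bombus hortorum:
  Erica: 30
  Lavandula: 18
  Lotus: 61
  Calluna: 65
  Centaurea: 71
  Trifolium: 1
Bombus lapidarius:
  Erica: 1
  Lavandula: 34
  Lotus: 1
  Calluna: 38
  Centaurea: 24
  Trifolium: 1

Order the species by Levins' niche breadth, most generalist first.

Proportions for Bombus pascuorum (n=160): 32/160=0.2000, 6/160=0.0375, 39/160=0.2438, 20/160=0.1250, 36/160=0.2250, 27/160=0.1688
Proportions for Bombus terrestris (n=91): 15/91=0.1648, 9/91=0.0989, 1/91=0.0110, 25/91=0.2747, 20/91=0.2198, 21/91=0.2308
Proportions for Bombus hortorum (n=246): 30/246=0.1220, 18/246=0.0732, 61/246=0.2480, 65/246=0.2642, 71/246=0.2886, 1/246=0.0041
Proportions for Bombus lapidarius (n=99): 1/99=0.0101, 34/99=0.3434, 1/99=0.0101, 38/99=0.3838, 24/99=0.2424, 1/99=0.0101
Σp_pascᵢ² = 0.2000² + 0.0375² + 0.2438² + 0.1250² + 0.2250² + 0.1688² = 0.040000 + 0.001406 + 0.059438 + 0.015625 + 0.050625 + 0.028493 = 0.195587
B_pasc = 1 / 0.195587 = 5.1128
Σp_terrᵢ² = 0.1648² + 0.0989² + 0.0110² + 0.2747² + 0.2198² + 0.2308² = 0.027159 + 0.009781 + 0.000121 + 0.075460 + 0.048312 + 0.053269 = 0.214102
B_terr = 1 / 0.214102 = 4.6707
Σp_hortᵢ² = 0.1220² + 0.0732² + 0.2480² + 0.2642² + 0.2886² + 0.0041² = 0.014884 + 0.005358 + 0.061504 + 0.069802 + 0.083290 + 0.000017 = 0.234855
B_hort = 1 / 0.234855 = 4.2579
Σp_lapiᵢ² = 0.0101² + 0.3434² + 0.0101² + 0.3838² + 0.2424² + 0.0101² = 0.000102 + 0.117924 + 0.000102 + 0.147302 + 0.058758 + 0.000102 = 0.324290
B_lapi = 1 / 0.324290 = 3.0837
Ranking by B (broadest → narrowest): Bombus pascuorum (5.11) > Bombus terrestris (4.67) > Bombus hortorum (4.26) > Bombus lapidarius (3.08)

Bombus pascuorum > Bombus terrestris > Bombus hortorum > Bombus lapidarius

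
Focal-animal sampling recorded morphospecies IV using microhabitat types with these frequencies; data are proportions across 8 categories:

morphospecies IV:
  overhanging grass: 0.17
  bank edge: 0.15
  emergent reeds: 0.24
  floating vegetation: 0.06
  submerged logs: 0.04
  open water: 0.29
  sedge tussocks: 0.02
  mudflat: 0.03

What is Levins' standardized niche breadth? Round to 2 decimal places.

0.57

Σpᵢ² = 0.17² + 0.15² + 0.24² + 0.06² + 0.04² + 0.29² + 0.02² + 0.03² = 0.0289 + 0.0225 + 0.0576 + 0.0036 + 0.0016 + 0.0841 + 0.0004 + 0.0009 = 0.1996
B = 1 / 0.1996 = 5.0100
Bₛ = (B − 1)/(n − 1) = (5.0100 − 1)/(8 − 1) = 4.0100/7 = 0.5729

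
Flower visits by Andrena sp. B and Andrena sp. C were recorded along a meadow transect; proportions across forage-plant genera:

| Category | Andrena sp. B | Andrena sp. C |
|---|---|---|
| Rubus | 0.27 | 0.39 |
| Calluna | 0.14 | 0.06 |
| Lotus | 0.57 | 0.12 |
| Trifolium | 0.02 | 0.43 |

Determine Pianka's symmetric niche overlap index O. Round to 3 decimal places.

0.495

Σ p₁ᵢp₂ᵢ = 0.1053 + 0.0084 + 0.0684 + 0.0086 = 0.1907
Σp_1ᵢ² = 0.27² + 0.14² + 0.57² + 0.02² = 0.0729 + 0.0196 + 0.3249 + 0.0004 = 0.4178
Σp_2ᵢ² = 0.39² + 0.06² + 0.12² + 0.43² = 0.1521 + 0.0036 + 0.0144 + 0.1849 = 0.3550
O = 0.1907 / √(0.4178 × 0.3550) = 0.1907 / 0.385122 = 0.49517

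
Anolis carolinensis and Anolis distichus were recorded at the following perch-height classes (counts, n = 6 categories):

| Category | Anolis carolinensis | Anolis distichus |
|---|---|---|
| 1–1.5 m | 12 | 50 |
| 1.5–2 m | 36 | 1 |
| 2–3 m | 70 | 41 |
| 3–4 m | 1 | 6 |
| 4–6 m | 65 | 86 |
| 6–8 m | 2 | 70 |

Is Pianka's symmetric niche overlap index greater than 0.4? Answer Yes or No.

Proportions for Anolis carolinensis (n=186): 12/186=0.0645, 36/186=0.1935, 70/186=0.3763, 1/186=0.0054, 65/186=0.3495, 2/186=0.0108
Proportions for Anolis distichus (n=254): 50/254=0.1969, 1/254=0.0039, 41/254=0.1614, 6/254=0.0236, 86/254=0.3386, 70/254=0.2756
Σ p₁ᵢp₂ᵢ = 0.012700 + 0.000755 + 0.060735 + 0.000127 + 0.118341 + 0.002976 = 0.195634
Σp_1ᵢ² = 0.0645² + 0.1935² + 0.3763² + 0.0054² + 0.3495² + 0.0108² = 0.004160 + 0.037442 + 0.141602 + 0.000029 + 0.122150 + 0.000117 = 0.305500
Σp_2ᵢ² = 0.1969² + 0.0039² + 0.1614² + 0.0236² + 0.3386² + 0.2756² = 0.038770 + 0.000015 + 0.026050 + 0.000557 + 0.114650 + 0.075955 = 0.255997
O = 0.195634 / √(0.305500 × 0.255997) = 0.195634 / 0.2796553 = 0.6996
O = 0.6996 > 0.4 → Yes.

Yes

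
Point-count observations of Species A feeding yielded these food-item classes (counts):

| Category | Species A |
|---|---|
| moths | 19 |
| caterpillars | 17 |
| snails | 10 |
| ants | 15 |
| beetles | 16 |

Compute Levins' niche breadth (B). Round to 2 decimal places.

Proportions for Species A (n=77): 19/77=0.2468, 17/77=0.2208, 10/77=0.1299, 15/77=0.1948, 16/77=0.2078
Σpᵢ² = 0.2468² + 0.2208² + 0.1299² + 0.1948² + 0.2078² = 0.060910 + 0.048753 + 0.016874 + 0.037947 + 0.043181 = 0.207665
B = 1 / 0.207665 = 4.8154

4.82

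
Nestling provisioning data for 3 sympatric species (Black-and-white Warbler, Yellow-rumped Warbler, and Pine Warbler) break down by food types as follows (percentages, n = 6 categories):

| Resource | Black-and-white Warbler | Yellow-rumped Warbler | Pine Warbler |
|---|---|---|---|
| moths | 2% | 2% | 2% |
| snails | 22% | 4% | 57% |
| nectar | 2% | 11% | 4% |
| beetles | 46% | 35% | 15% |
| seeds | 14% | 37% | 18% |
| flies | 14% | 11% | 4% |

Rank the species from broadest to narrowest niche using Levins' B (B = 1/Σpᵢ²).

Yellow-rumped Warbler > Black-and-white Warbler > Pine Warbler

Convert percentages to proportions (divide by 100).
Σp_Blacᵢ² = 0.02² + 0.22² + 0.02² + 0.46² + 0.14² + 0.14² = 0.0004 + 0.0484 + 0.0004 + 0.2116 + 0.0196 + 0.0196 = 0.3000
B_Blac = 1 / 0.3000 = 3.3333
Σp_Yellᵢ² = 0.02² + 0.04² + 0.11² + 0.35² + 0.37² + 0.11² = 0.0004 + 0.0016 + 0.0121 + 0.1225 + 0.1369 + 0.0121 = 0.2856
B_Yell = 1 / 0.2856 = 3.5014
Σp_Pineᵢ² = 0.02² + 0.57² + 0.04² + 0.15² + 0.18² + 0.04² = 0.0004 + 0.3249 + 0.0016 + 0.0225 + 0.0324 + 0.0016 = 0.3834
B_Pine = 1 / 0.3834 = 2.6082
Ranking by B (broadest → narrowest): Yellow-rumped Warbler (3.50) > Black-and-white Warbler (3.33) > Pine Warbler (2.61)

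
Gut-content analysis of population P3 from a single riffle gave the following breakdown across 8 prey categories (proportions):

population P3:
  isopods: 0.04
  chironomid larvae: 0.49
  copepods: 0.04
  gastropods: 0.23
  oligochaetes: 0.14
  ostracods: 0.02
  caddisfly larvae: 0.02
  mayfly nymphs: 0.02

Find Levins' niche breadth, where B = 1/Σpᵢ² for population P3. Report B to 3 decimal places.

Σpᵢ² = 0.04² + 0.49² + 0.04² + 0.23² + 0.14² + 0.02² + 0.02² + 0.02² = 0.0016 + 0.2401 + 0.0016 + 0.0529 + 0.0196 + 0.0004 + 0.0004 + 0.0004 = 0.3170
B = 1 / 0.3170 = 3.15457

3.155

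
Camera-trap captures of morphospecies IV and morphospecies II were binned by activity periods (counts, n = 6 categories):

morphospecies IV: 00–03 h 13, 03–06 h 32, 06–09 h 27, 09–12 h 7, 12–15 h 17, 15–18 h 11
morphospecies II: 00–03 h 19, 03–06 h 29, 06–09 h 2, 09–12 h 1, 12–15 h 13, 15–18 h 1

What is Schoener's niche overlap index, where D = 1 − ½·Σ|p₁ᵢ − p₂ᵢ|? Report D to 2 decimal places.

Proportions for morphospecies IV (n=107): 13/107=0.1215, 32/107=0.2991, 27/107=0.2523, 7/107=0.0654, 17/107=0.1589, 11/107=0.1028
Proportions for morphospecies II (n=65): 19/65=0.2923, 29/65=0.4462, 2/65=0.0308, 1/65=0.0154, 13/65=0.2000, 1/65=0.0154
Σ|p₁ᵢ − p₂ᵢ| = 0.1708 + 0.1471 + 0.2215 + 0.0500 + 0.0411 + 0.0874 = 0.7179
D = 1 − ½ × 0.7179 = 1 − 0.35895 = 0.64105

0.64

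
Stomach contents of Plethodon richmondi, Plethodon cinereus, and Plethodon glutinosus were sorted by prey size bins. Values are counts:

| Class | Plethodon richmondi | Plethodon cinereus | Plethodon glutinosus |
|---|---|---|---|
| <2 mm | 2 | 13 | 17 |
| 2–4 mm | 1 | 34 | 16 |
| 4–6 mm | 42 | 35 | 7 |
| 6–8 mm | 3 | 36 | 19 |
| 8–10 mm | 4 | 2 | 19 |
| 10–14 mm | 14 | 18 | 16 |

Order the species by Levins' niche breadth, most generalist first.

Proportions for Plethodon richmondi (n=66): 2/66=0.0303, 1/66=0.0152, 42/66=0.6364, 3/66=0.0455, 4/66=0.0606, 14/66=0.2121
Proportions for Plethodon cinereus (n=138): 13/138=0.0942, 34/138=0.2464, 35/138=0.2536, 36/138=0.2609, 2/138=0.0145, 18/138=0.1304
Proportions for Plethodon glutinosus (n=94): 17/94=0.1809, 16/94=0.1702, 7/94=0.0745, 19/94=0.2021, 19/94=0.2021, 16/94=0.1702
Σp_richᵢ² = 0.0303² + 0.0152² + 0.6364² + 0.0455² + 0.0606² + 0.2121² = 0.000918 + 0.000231 + 0.405005 + 0.002070 + 0.003672 + 0.044986 = 0.456882
B_rich = 1 / 0.456882 = 2.1887
Σp_cineᵢ² = 0.0942² + 0.2464² + 0.2536² + 0.2609² + 0.0145² + 0.1304² = 0.008874 + 0.060713 + 0.064313 + 0.068069 + 0.000210 + 0.017004 = 0.219183
B_cine = 1 / 0.219183 = 4.5624
Σp_glutᵢ² = 0.1809² + 0.1702² + 0.0745² + 0.2021² + 0.2021² + 0.1702² = 0.032725 + 0.028968 + 0.005550 + 0.040844 + 0.040844 + 0.028968 = 0.177899
B_glut = 1 / 0.177899 = 5.6212
Ranking by B (broadest → narrowest): Plethodon glutinosus (5.62) > Plethodon cinereus (4.56) > Plethodon richmondi (2.19)

Plethodon glutinosus > Plethodon cinereus > Plethodon richmondi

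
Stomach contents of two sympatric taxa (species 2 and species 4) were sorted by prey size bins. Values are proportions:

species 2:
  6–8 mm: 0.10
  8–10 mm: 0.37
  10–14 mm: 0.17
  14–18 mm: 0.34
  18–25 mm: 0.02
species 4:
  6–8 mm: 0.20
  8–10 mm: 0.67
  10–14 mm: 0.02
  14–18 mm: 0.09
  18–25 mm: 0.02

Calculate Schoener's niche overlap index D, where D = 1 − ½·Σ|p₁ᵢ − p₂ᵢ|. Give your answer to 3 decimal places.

Σ|p₁ᵢ − p₂ᵢ| = 0.10 + 0.30 + 0.15 + 0.25 + 0.00 = 0.80
D = 1 − ½ × 0.80 = 1 − 0.400 = 0.60000

0.600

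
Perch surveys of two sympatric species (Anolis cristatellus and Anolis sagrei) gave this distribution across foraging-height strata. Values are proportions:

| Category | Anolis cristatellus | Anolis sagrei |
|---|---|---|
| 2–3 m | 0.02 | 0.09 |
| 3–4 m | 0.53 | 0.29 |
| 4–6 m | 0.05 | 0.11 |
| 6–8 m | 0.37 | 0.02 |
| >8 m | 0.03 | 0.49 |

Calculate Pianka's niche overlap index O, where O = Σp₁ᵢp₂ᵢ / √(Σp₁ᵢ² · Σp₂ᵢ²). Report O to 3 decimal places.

0.480

Σ p₁ᵢp₂ᵢ = 0.0018 + 0.1537 + 0.0055 + 0.0074 + 0.0147 = 0.1831
Σp_1ᵢ² = 0.02² + 0.53² + 0.05² + 0.37² + 0.03² = 0.0004 + 0.2809 + 0.0025 + 0.1369 + 0.0009 = 0.4216
Σp_2ᵢ² = 0.09² + 0.29² + 0.11² + 0.02² + 0.49² = 0.0081 + 0.0841 + 0.0121 + 0.0004 + 0.2401 = 0.3448
O = 0.1831 / √(0.4216 × 0.3448) = 0.1831 / 0.381271 = 0.48024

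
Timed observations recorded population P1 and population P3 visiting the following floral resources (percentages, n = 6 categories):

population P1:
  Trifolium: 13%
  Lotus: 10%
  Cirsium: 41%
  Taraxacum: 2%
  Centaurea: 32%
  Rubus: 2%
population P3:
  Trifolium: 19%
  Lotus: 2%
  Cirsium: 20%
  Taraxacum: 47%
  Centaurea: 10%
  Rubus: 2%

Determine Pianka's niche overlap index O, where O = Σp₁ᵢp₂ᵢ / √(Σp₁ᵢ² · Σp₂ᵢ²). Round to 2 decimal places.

Convert percentages to proportions (divide by 100).
Σ p₁ᵢp₂ᵢ = 0.0247 + 0.0020 + 0.0820 + 0.0094 + 0.0320 + 0.0004 = 0.1505
Σp_1ᵢ² = 0.13² + 0.10² + 0.41² + 0.02² + 0.32² + 0.02² = 0.0169 + 0.0100 + 0.1681 + 0.0004 + 0.1024 + 0.0004 = 0.2982
Σp_2ᵢ² = 0.19² + 0.02² + 0.20² + 0.47² + 0.10² + 0.02² = 0.0361 + 0.0004 + 0.0400 + 0.2209 + 0.0100 + 0.0004 = 0.3078
O = 0.1505 / √(0.2982 × 0.3078) = 0.1505 / 0.30296 = 0.4968

0.50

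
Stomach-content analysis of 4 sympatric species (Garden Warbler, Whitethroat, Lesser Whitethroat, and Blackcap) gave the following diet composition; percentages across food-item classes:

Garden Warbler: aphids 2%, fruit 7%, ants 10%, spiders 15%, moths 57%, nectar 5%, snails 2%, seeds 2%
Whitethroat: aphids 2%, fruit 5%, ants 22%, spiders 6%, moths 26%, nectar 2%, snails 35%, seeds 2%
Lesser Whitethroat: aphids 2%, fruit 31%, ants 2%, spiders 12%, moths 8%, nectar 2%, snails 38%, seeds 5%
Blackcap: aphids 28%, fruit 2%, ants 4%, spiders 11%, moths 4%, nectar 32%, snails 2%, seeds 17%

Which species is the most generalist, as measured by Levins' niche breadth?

Convert percentages to proportions (divide by 100).
Σp_Gardᵢ² = 0.02² + 0.07² + 0.10² + 0.15² + 0.57² + 0.05² + 0.02² + 0.02² = 0.0004 + 0.0049 + 0.0100 + 0.0225 + 0.3249 + 0.0025 + 0.0004 + 0.0004 = 0.3660
B_Gard = 1 / 0.3660 = 2.7322
Σp_Whitᵢ² = 0.02² + 0.05² + 0.22² + 0.06² + 0.26² + 0.02² + 0.35² + 0.02² = 0.0004 + 0.0025 + 0.0484 + 0.0036 + 0.0676 + 0.0004 + 0.1225 + 0.0004 = 0.2458
B_Whit = 1 / 0.2458 = 4.0683
Σp_Lessᵢ² = 0.02² + 0.31² + 0.02² + 0.12² + 0.08² + 0.02² + 0.38² + 0.05² = 0.0004 + 0.0961 + 0.0004 + 0.0144 + 0.0064 + 0.0004 + 0.1444 + 0.0025 = 0.2650
B_Less = 1 / 0.2650 = 3.7736
Σp_Blacᵢ² = 0.28² + 0.02² + 0.04² + 0.11² + 0.04² + 0.32² + 0.02² + 0.17² = 0.0784 + 0.0004 + 0.0016 + 0.0121 + 0.0016 + 0.1024 + 0.0004 + 0.0289 = 0.2258
B_Blac = 1 / 0.2258 = 4.4287
Highest B → broadest niche (most generalist): Blackcap (B = 4.43).

Blackcap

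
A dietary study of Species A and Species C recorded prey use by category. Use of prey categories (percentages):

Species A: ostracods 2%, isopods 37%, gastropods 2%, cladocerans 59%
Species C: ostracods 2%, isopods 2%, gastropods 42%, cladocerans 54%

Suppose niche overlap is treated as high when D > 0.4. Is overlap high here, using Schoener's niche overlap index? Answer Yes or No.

Yes

Convert percentages to proportions (divide by 100).
Σ|p₁ᵢ − p₂ᵢ| = 0.00 + 0.35 + 0.40 + 0.05 = 0.80
D = 1 − ½ × 0.80 = 1 − 0.400 = 0.6000
D = 0.6000 > 0.4 → Yes.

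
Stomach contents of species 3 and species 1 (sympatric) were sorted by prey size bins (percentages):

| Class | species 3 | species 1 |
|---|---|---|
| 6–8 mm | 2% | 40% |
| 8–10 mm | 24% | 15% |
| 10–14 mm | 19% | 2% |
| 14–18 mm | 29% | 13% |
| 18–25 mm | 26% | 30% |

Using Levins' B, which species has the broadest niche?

Convert percentages to proportions (divide by 100).
Σp_3ᵢ² = 0.02² + 0.24² + 0.19² + 0.29² + 0.26² = 0.0004 + 0.0576 + 0.0361 + 0.0841 + 0.0676 = 0.2458
B_3 = 1 / 0.2458 = 4.0683
Σp_1ᵢ² = 0.40² + 0.15² + 0.02² + 0.13² + 0.30² = 0.1600 + 0.0225 + 0.0004 + 0.0169 + 0.0900 = 0.2898
B_1 = 1 / 0.2898 = 3.4507
Highest B → broadest niche (most generalist): species 3 (B = 4.07).

species 3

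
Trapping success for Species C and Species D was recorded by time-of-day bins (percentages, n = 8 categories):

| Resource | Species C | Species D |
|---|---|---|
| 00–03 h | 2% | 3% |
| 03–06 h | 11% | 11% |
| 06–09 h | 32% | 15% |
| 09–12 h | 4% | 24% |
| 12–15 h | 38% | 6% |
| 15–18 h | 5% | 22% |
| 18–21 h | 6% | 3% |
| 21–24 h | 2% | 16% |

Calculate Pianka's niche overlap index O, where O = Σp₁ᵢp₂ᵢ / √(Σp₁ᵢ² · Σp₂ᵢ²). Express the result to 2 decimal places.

Convert percentages to proportions (divide by 100).
Σ p₁ᵢp₂ᵢ = 0.0006 + 0.0121 + 0.0480 + 0.0096 + 0.0228 + 0.0110 + 0.0018 + 0.0032 = 0.1091
Σp_1ᵢ² = 0.02² + 0.11² + 0.32² + 0.04² + 0.38² + 0.05² + 0.06² + 0.02² = 0.0004 + 0.0121 + 0.1024 + 0.0016 + 0.1444 + 0.0025 + 0.0036 + 0.0004 = 0.2674
Σp_2ᵢ² = 0.03² + 0.11² + 0.15² + 0.24² + 0.06² + 0.22² + 0.03² + 0.16² = 0.0009 + 0.0121 + 0.0225 + 0.0576 + 0.0036 + 0.0484 + 0.0009 + 0.0256 = 0.1716
O = 0.1091 / √(0.2674 × 0.1716) = 0.1091 / 0.21421 = 0.5093

0.51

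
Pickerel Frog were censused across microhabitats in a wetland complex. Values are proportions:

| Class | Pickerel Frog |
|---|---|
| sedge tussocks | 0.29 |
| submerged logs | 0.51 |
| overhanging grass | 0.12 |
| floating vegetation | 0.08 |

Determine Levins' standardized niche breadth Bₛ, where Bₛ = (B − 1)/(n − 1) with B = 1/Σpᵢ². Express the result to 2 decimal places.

0.58

Σpᵢ² = 0.29² + 0.51² + 0.12² + 0.08² = 0.0841 + 0.2601 + 0.0144 + 0.0064 = 0.3650
B = 1 / 0.3650 = 2.7397
Bₛ = (B − 1)/(n − 1) = (2.7397 − 1)/(4 − 1) = 1.7397/3 = 0.5799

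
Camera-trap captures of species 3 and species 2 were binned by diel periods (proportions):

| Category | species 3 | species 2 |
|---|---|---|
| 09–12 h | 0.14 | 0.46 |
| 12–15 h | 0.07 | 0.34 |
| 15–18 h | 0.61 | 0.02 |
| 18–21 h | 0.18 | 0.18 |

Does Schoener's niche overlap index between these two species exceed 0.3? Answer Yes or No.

Yes

Σ|p₁ᵢ − p₂ᵢ| = 0.32 + 0.27 + 0.59 + 0.00 = 1.18
D = 1 − ½ × 1.18 = 1 − 0.590 = 0.4100
D = 0.4100 > 0.3 → Yes.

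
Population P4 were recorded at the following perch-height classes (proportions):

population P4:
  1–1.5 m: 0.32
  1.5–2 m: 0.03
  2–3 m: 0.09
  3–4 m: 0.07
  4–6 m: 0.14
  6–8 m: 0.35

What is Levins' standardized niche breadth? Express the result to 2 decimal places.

0.57

Σpᵢ² = 0.32² + 0.03² + 0.09² + 0.07² + 0.14² + 0.35² = 0.1024 + 0.0009 + 0.0081 + 0.0049 + 0.0196 + 0.1225 = 0.2584
B = 1 / 0.2584 = 3.8700
Bₛ = (B − 1)/(n − 1) = (3.8700 − 1)/(6 − 1) = 2.8700/5 = 0.5740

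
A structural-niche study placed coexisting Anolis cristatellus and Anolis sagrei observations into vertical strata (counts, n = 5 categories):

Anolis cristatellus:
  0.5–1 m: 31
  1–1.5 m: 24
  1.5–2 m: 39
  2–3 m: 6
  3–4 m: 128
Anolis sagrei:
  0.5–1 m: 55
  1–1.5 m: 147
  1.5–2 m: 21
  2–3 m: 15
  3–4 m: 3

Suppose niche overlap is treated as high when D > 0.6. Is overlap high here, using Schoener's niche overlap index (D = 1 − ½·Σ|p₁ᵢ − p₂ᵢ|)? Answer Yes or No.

Proportions for Anolis cristatellus (n=228): 31/228=0.1360, 24/228=0.1053, 39/228=0.1711, 6/228=0.0263, 128/228=0.5614
Proportions for Anolis sagrei (n=241): 55/241=0.2282, 147/241=0.6100, 21/241=0.0871, 15/241=0.0622, 3/241=0.0124
Σ|p₁ᵢ − p₂ᵢ| = 0.0922 + 0.5047 + 0.0840 + 0.0359 + 0.5490 = 1.2658
D = 1 − ½ × 1.2658 = 1 − 0.63290 = 0.36710
D = 0.36710 < 0.6 → No.

No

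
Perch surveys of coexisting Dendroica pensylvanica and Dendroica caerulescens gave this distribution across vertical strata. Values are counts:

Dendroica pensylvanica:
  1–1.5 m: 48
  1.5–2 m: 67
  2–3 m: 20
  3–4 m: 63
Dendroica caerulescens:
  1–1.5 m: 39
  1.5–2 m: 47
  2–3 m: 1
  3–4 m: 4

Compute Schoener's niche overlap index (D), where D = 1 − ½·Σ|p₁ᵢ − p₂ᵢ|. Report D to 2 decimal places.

Proportions for Dendroica pensylvanica (n=198): 48/198=0.2424, 67/198=0.3384, 20/198=0.1010, 63/198=0.3182
Proportions for Dendroica caerulescens (n=91): 39/91=0.4286, 47/91=0.5165, 1/91=0.0110, 4/91=0.0440
Σ|p₁ᵢ − p₂ᵢ| = 0.1862 + 0.1781 + 0.0900 + 0.2742 = 0.7285
D = 1 − ½ × 0.7285 = 1 − 0.36425 = 0.63575

0.64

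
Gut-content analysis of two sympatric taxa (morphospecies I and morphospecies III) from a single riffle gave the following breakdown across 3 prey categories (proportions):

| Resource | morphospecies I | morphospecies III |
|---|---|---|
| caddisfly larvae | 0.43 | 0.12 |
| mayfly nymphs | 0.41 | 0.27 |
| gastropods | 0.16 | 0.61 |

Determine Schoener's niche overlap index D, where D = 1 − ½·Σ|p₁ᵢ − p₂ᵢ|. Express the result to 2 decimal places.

0.55

Σ|p₁ᵢ − p₂ᵢ| = 0.31 + 0.14 + 0.45 = 0.90
D = 1 − ½ × 0.90 = 1 − 0.450 = 0.5500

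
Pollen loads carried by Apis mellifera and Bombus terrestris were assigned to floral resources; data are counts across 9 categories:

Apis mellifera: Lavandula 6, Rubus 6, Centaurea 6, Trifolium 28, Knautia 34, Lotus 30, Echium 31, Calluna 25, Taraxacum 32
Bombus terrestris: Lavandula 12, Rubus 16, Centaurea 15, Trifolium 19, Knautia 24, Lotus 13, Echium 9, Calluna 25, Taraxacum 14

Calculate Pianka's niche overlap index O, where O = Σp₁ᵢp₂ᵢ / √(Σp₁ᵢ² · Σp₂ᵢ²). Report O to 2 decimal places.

Proportions for Apis mellifera (n=198): 6/198=0.0303, 6/198=0.0303, 6/198=0.0303, 28/198=0.1414, 34/198=0.1717, 30/198=0.1515, 31/198=0.1566, 25/198=0.1263, 32/198=0.1616
Proportions for Bombus terrestris (n=147): 12/147=0.0816, 16/147=0.1088, 15/147=0.1020, 19/147=0.1293, 24/147=0.1633, 13/147=0.0884, 9/147=0.0612, 25/147=0.1701, 14/147=0.0952
Σ p₁ᵢp₂ᵢ = 0.002472 + 0.003297 + 0.003091 + 0.018283 + 0.028039 + 0.013393 + 0.009584 + 0.021484 + 0.015384 = 0.115027
Σp_1ᵢ² = 0.0303² + 0.0303² + 0.0303² + 0.1414² + 0.1717² + 0.1515² + 0.1566² + 0.1263² + 0.1616² = 0.000918 + 0.000918 + 0.000918 + 0.019994 + 0.029481 + 0.022952 + 0.024524 + 0.015952 + 0.026115 = 0.141772
Σp_2ᵢ² = 0.0816² + 0.1088² + 0.1020² + 0.1293² + 0.1633² + 0.0884² + 0.0612² + 0.1701² + 0.0952² = 0.006659 + 0.011837 + 0.010404 + 0.016718 + 0.026667 + 0.007815 + 0.003745 + 0.028934 + 0.009063 = 0.121842
O = 0.115027 / √(0.141772 × 0.121842) = 0.115027 / 0.1314298 = 0.8752

0.88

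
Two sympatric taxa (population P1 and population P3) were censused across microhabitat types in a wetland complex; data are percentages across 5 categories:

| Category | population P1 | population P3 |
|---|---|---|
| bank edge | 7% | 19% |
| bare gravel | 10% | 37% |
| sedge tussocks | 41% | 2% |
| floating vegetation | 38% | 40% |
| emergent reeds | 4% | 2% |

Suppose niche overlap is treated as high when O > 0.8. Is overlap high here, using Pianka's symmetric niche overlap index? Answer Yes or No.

Convert percentages to proportions (divide by 100).
Σ p₁ᵢp₂ᵢ = 0.0133 + 0.0370 + 0.0082 + 0.1520 + 0.0008 = 0.2113
Σp_1ᵢ² = 0.07² + 0.10² + 0.41² + 0.38² + 0.04² = 0.0049 + 0.0100 + 0.1681 + 0.1444 + 0.0016 = 0.3290
Σp_2ᵢ² = 0.19² + 0.37² + 0.02² + 0.40² + 0.02² = 0.0361 + 0.1369 + 0.0004 + 0.1600 + 0.0004 = 0.3338
O = 0.2113 / √(0.3290 × 0.3338) = 0.2113 / 0.33139 = 0.6376
O = 0.6376 < 0.8 → No.

No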